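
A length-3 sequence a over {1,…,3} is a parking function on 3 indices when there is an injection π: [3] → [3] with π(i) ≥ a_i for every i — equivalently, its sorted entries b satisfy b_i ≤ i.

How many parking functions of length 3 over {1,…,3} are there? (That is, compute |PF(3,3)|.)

|PF| = (4−3)·4^(3−1) = 1·16 = 16 (Konheim–Weiss)
E.g. (3,2,1) → sorted (1,2,3): b_i ≤ i ∀i, a PF.

16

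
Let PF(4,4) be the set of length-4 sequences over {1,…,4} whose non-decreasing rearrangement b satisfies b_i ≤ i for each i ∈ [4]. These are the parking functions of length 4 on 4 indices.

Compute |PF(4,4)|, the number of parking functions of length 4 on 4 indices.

125

Count = (4+1−4)·(4+1)^{4−1} = 1×125 = 125 [KW]
Example (2,1,2,4) → sorted (1,2,2,4): b_i ≤ i ∀i, a PF.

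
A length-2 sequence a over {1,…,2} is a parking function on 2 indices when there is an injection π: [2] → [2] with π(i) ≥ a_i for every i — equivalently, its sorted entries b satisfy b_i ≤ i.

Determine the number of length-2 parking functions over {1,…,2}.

3

|PF(2,2)| = (2−2+1)·(2+1)^(2−1) = 1×3 = 3 [KW]
E.g. (1,1) → sorted (1,1): b_i ≤ i ∀i, a PF.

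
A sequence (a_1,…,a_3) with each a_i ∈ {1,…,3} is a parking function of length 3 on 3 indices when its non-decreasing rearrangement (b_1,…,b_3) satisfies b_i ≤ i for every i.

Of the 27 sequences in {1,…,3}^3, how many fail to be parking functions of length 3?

|PF(3,3)| = (4−3)·4^(3−1) = 1·16 = 16 [KW]
One tuple (3,2,3) → sorted (2,3,3): b_1=2>1, not a PF.
3^3 − 16 = 27 − 16 = 11

11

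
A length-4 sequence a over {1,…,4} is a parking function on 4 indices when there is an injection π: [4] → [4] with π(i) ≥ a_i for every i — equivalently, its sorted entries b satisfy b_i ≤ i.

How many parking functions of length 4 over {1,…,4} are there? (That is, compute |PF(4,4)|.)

125

|PF(4,4)| = (4+1−4)·(4+1)^{4−1} = 1·125 = 125 [KW]
One tuple (1,1,2,4) → sorted (1,1,2,4): b_i ≤ i ∀i, a PF.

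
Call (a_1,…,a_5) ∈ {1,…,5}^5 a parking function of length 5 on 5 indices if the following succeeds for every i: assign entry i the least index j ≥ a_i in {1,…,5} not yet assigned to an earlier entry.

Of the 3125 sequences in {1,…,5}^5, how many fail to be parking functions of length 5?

1829

#PF = (5−5+1)·(5+1)^(5−1) = 1·1296 = 1296 [KW]
Check (5,5,5,2,4) → sorted (2,4,5,5,5): b_1=2>1, not a PF.
5^5 − 1296 = 3125 − 1296 = 1829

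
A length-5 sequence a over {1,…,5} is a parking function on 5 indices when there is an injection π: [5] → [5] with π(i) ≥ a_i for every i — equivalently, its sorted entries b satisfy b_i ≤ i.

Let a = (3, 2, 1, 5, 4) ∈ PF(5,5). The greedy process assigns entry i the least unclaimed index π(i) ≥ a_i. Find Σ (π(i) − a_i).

0

Σπ = 15 ({1..5} each once); Σa = 3+2+1+5+4 = 15; disp = 15−15 = 0.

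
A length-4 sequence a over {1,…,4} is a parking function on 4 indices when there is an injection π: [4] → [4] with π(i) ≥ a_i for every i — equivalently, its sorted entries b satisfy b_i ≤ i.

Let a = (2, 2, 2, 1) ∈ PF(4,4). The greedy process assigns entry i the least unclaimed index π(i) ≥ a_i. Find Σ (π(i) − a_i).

3

Σπ = 10 ({1..4} each once); Σa = 2+2+2+1 = 7; disp = 10−7 = 3.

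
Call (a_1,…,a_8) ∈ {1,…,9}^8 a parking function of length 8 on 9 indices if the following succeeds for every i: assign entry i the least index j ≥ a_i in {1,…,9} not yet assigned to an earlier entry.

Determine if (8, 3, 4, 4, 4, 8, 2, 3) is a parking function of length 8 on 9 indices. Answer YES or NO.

Sorted: b = (2, 3, 3, 4, 4, 4, 8, 8).
  b_1=2 ≤ 2
  b_2=3 ≤ 3
  b_3=3 ≤ 4
  b_4=4 ≤ 5
  b_5=4 ≤ 6
  b_6=4 ≤ 7
  b_7=8 ≤ 8
  b_8=8 ≤ 9
All bounds hold ⇒ YES

YES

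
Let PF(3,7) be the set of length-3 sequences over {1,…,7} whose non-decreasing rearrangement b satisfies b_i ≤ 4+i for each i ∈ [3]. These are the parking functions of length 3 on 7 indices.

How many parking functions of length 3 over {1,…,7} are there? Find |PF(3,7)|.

320

|PF| = (7−3+1)·(7+1)^(3−1) = 5×64 = 320
One tuple (6,3,1) → sorted (1,3,6): b_i ≤ 4+i ∀i, a PF.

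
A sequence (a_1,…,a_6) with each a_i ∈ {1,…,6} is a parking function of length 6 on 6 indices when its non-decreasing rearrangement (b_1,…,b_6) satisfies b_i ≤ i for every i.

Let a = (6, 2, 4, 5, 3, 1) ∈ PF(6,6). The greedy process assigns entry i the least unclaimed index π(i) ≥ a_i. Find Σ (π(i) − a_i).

0

Σπ = 6·7/2 = 21 (π permutes [6]); Σa = 6+2+4+5+3+1 = 21; disp = 21−21 = 0.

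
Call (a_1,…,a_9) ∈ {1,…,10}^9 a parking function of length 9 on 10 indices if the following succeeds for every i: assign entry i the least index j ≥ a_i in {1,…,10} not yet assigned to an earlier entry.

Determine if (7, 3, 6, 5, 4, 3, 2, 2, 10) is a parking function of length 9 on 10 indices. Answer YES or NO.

YES

Sorted: b = (2, 2, 3, 3, 4, 5, 6, 7, 10).
  b_1=2 ≤ 2
  b_2=2 ≤ 3
  b_3=3 ≤ 4
  b_4=3 ≤ 5
  b_5=4 ≤ 6
  b_6=5 ≤ 7
  b_7=6 ≤ 8
  b_8=7 ≤ 9
  b_9=10 ≤ 10
All bounds hold ⇒ YES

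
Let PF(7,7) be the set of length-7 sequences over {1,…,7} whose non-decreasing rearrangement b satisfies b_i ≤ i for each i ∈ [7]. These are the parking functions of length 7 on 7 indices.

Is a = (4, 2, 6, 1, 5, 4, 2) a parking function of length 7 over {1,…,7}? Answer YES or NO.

Order a: b = (1, 2, 2, 4, 4, 5, 6).
  b_1=1 ≤ 1
  b_2=2 ≤ 2
  b_3=2 ≤ 3
  b_4=4 ≤ 4
  b_5=4 ≤ 5
  b_6=5 ≤ 6
  b_7=6 ≤ 7
All bounds hold ⇒ YES

YES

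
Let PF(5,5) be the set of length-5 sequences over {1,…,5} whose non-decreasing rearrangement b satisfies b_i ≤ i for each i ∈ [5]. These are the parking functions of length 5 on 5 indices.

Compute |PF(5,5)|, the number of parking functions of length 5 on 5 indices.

1296

|PF| = 1·6^4 = 1·1296 = 1296 (Pollak)
One tuple (2,1,5,3,2) → sorted (1,2,2,3,5): b_i ≤ i ∀i, a PF.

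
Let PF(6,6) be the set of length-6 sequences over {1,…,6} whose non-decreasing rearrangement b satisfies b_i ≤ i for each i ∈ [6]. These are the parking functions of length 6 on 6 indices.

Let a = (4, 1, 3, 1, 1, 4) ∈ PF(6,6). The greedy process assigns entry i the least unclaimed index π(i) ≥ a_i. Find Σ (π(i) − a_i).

Σπ(i) = 1+…+6 = 21; Σa = 4+1+3+1+1+4 = 14; disp = 21−14 = 7.

7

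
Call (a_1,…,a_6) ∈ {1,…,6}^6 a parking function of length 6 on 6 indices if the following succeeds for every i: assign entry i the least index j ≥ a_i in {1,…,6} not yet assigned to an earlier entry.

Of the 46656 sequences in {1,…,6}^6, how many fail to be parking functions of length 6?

29849

Count = (7−6)·7^(6−1) = 1×16807 = 16807 [KW]
Check (1,3,6,6,1,2) → sorted (1,1,2,3,6,6): b_5=6>5, not a PF.
Total 46656; non-PF = 46656−16807 = 29849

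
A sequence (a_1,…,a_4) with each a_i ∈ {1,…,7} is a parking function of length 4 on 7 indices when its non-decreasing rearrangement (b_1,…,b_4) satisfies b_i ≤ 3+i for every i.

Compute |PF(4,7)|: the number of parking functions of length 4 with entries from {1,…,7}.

2048

#PF = (7−4+1)·(7+1)^(4−1) = 4×512 = 2048 (Pollak)
Check (4,7,6,3) → sorted (3,4,6,7): b_i ≤ 3+i ∀i, a PF.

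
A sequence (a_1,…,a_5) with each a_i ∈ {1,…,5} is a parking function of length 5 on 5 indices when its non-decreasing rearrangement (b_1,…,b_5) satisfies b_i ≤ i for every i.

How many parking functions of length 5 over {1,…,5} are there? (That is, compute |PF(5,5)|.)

|PF(5,5)| = 1·6^4 = 1·1296 = 1296 [KW]
Check (3,3,1,1,5) → sorted (1,1,3,3,5): b_i ≤ i ∀i, a PF.

1296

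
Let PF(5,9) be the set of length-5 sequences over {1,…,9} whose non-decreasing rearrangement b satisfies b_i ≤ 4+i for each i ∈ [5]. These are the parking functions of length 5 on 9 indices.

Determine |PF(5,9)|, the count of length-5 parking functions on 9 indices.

50000

|PF| = 5·10^4 = 5 · 10000 = 50000
One tuple (2,4,5,3,6) → sorted (2,3,4,5,6): b_i ≤ 4+i ∀i, a PF.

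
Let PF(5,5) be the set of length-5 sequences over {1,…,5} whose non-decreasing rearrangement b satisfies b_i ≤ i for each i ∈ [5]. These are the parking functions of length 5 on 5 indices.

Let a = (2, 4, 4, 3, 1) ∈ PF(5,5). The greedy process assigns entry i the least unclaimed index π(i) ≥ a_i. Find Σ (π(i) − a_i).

Σπ(i) = 1+…+5 = 15; Σa = 2+4+4+3+1 = 14; disp = 15−14 = 1.

1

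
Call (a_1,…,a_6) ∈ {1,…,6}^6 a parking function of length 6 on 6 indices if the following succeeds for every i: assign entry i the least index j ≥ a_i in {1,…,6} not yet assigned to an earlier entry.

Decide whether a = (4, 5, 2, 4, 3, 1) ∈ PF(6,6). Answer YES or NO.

Rearranged: b = (1, 2, 3, 4, 4, 5).
  b_1=1 ≤ 1
  b_2=2 ≤ 2
  b_3=3 ≤ 3
  b_4=4 ≤ 4
  b_5=4 ≤ 5
  b_6=5 ≤ 6
All bounds hold ⇒ YES

YES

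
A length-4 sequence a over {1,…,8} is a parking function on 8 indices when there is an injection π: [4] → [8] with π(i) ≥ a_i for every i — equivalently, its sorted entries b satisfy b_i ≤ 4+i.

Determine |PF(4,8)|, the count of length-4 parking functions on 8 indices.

3645

|PF(4,8)| = (8+1−4)·(8+1)^{4−1} = 5×729 = 3645
E.g. (1,5,3,1) → sorted (1,1,3,5): b_i ≤ 4+i ∀i, a PF.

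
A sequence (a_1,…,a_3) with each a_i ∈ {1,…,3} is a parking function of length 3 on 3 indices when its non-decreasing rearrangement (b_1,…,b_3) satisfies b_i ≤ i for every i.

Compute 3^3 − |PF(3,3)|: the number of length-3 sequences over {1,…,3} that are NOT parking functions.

|PF(3,3)| = (4−3)·4^(3−1) = 1 · 16 = 16 [KW]
Example (3,3,2) → sorted (2,3,3): b_1=2>1, not a PF.
So 27 − 16 = 11 fail.

11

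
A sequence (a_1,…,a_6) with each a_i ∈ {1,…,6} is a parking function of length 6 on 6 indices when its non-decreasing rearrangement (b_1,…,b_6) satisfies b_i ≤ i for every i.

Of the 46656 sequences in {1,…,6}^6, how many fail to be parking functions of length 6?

#PF = 1·7^5 = 1×16807 = 16807 [KW]
Example (5,3,5,5,5,6) → sorted (3,5,5,5,5,6): b_1=3>1, not a PF.
6^6 − 16807 = 46656 − 16807 = 29849

29849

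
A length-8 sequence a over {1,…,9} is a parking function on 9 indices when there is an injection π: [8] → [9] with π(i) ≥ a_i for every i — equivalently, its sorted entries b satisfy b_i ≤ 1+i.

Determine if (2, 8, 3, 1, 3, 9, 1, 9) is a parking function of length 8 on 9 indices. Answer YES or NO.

NO

Sorted: b = (1, 1, 2, 3, 3, 8, 9, 9).
  b_1=1 ≤ 2
  b_2=1 ≤ 3
  b_3=2 ≤ 4
  b_4=3 ≤ 5
  b_5=3 ≤ 6
  b_6=8 > 7
  fails at i=6 ⇒ NO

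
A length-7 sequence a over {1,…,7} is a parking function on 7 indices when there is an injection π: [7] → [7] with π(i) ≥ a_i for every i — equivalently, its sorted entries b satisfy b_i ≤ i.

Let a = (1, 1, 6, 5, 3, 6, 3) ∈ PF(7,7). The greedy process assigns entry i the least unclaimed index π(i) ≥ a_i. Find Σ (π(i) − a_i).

Σπ(i) = 1+…+7 = 28; Σa = 1+1+6+5+3+6+3 = 25; disp = 28−25 = 3.

3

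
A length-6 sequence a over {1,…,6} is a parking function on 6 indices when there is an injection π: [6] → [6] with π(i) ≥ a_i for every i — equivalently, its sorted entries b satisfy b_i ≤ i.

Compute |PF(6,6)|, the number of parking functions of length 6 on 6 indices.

|PF| = (7−6)·7^(6−1) = 1×16807 = 16807 [KW]
E.g. (2,1,4,5,5,1) → sorted (1,1,2,4,5,5): b_i ≤ i ∀i, a PF.

16807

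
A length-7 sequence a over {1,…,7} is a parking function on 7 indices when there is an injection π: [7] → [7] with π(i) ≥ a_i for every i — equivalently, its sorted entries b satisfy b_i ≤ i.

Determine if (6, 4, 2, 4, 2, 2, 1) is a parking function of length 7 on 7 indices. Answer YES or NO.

YES

Order a: b = (1, 2, 2, 2, 4, 4, 6).
  b_1=1 ≤ 1
  b_2=2 ≤ 2
  b_3=2 ≤ 3
  b_4=2 ≤ 4
  b_5=4 ≤ 5
  b_6=4 ≤ 6
  b_7=6 ≤ 7
All bounds hold ⇒ YES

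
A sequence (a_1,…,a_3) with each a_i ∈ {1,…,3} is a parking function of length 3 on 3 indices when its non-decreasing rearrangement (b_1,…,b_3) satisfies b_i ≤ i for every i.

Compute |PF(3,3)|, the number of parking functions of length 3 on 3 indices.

|PF| = (4−3)·4^(3−1) = 1·16 = 16
Check (2,1,1) → sorted (1,1,2): b_i ≤ i ∀i, a PF.

16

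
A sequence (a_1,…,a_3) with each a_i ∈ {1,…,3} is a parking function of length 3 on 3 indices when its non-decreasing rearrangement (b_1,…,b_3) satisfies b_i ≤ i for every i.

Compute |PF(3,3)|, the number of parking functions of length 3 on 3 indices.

|PF| = 1·4^2 = 1×16 = 16
Example (3,1,1) → sorted (1,1,3): b_i ≤ i ∀i, a PF.

16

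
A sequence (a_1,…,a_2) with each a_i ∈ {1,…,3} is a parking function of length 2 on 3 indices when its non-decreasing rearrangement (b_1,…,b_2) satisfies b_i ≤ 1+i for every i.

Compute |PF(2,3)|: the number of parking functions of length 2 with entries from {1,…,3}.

8

|PF| = (3+1−2)·(3+1)^{2−1} = 2×4 = 8 [KW]
Example (1,2) → sorted (1,2): b_i ≤ 1+i ∀i, a PF.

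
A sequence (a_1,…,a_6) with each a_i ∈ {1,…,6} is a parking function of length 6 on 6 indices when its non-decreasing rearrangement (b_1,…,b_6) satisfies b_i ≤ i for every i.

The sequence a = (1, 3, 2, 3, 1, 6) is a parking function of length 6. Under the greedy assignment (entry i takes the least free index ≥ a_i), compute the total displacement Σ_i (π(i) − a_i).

5

Σπ = 6·7/2 = 21 (π permutes [6]); Σa = 1+3+2+3+1+6 = 16; disp = 21−16 = 5.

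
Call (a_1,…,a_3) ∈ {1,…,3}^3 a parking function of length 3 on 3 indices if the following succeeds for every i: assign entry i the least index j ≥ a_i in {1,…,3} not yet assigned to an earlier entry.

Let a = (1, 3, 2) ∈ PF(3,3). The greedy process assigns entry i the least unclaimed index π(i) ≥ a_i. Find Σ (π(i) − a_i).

0

Σπ = 6 ({1..3} each once); Σa = 1+3+2 = 6; disp = 6−6 = 0.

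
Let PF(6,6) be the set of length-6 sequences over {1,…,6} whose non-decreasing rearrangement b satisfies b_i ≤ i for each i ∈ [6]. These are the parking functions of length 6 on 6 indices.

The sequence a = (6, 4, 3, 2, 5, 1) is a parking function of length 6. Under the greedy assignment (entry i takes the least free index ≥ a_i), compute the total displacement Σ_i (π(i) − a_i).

Σπ(i) = 1+…+6 = 21; Σa = 6+4+3+2+5+1 = 21; disp = 21−21 = 0.

0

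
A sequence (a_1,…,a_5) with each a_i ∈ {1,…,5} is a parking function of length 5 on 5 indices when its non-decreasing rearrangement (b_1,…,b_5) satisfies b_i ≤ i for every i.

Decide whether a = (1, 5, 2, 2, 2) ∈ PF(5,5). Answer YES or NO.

YES

Order a: b = (1, 2, 2, 2, 5).
  b_1=1 ≤ 1
  b_2=2 ≤ 2
  b_3=2 ≤ 3
  b_4=2 ≤ 4
  b_5=5 ≤ 5
All bounds hold ⇒ YES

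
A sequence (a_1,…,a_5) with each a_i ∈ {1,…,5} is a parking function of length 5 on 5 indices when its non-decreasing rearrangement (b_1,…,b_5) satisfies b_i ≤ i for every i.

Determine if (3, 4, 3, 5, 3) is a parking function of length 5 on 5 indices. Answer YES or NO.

NO

Sorted: b = (3, 3, 3, 4, 5).
  b_1=3 > 1
  fails at i=1 ⇒ NO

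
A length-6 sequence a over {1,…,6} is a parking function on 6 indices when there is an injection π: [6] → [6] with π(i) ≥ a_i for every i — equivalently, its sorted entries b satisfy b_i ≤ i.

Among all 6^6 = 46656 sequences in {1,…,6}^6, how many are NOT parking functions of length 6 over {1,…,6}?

|PF| = (6+1−6)·(6+1)^{6−1} = 1×16807 = 16807 (Pollak)
E.g. (2,3,6,6,5,6) → sorted (2,3,5,6,6,6): b_1=2>1, not a PF.
6^6 − 16807 = 46656 − 16807 = 29849

29849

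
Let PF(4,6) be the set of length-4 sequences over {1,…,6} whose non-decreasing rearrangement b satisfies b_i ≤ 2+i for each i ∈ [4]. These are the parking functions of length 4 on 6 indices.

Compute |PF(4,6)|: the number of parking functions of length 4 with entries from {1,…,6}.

1029

Count = (7−4)·7^(4−1) = 3 · 343 = 1029 [KW]
Check (3,4,3,3) → sorted (3,3,3,4): b_i ≤ 2+i ∀i, a PF.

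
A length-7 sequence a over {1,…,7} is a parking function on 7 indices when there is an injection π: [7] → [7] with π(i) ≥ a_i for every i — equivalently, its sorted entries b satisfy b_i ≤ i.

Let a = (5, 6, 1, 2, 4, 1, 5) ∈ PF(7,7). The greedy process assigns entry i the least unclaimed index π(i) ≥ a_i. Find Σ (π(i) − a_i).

4

Σπ(i) = 1+…+7 = 28; Σa = 5+6+1+2+4+1+5 = 24; disp = 28−24 = 4.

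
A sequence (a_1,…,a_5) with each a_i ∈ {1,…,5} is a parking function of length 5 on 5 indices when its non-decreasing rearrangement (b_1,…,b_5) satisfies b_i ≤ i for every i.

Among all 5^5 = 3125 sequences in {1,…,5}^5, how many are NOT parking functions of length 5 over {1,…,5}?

1829

|PF(5,5)| = (5+1−5)·(5+1)^{5−1} = 1·1296 = 1296 (Pollak)
Check (4,3,3,3,3) → sorted (3,3,3,3,4): b_1=3>1, not a PF.
Total 3125; non-PF = 3125−1296 = 1829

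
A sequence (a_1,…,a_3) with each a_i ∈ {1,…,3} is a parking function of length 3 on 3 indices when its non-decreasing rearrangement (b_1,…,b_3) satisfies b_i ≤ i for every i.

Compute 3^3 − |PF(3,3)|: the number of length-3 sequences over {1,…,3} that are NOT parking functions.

11

Count = 1·4^2 = 1·16 = 16 (Konheim–Weiss)
Example (1,3,3) → sorted (1,3,3): b_2=3>2, not a PF.
Total 27; non-PF = 27−16 = 11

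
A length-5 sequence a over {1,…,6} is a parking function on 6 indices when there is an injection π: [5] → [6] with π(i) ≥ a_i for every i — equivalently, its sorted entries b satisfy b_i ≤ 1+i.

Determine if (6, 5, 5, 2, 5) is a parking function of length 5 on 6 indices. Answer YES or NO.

Sorted: b = (2, 5, 5, 5, 6).
  b_1=2 ≤ 2
  b_2=5 > 3
  fails at i=2 ⇒ NO

NO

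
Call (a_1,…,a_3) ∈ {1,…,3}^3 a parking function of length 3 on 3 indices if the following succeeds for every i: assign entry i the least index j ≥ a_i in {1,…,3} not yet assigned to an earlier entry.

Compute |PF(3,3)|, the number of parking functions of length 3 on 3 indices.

16

|PF(3,3)| = 1·4^2 = 1×16 = 16
E.g. (1,1,2) → sorted (1,1,2): b_i ≤ i ∀i, a PF.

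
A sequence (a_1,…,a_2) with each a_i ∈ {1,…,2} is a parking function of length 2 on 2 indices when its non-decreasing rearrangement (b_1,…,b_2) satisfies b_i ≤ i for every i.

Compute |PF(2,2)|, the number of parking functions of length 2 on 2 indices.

Count = (2+1−2)·(2+1)^{2−1} = 1×3 = 3 (Pollak)
Check (1,1) → sorted (1,1): b_i ≤ i ∀i, a PF.

3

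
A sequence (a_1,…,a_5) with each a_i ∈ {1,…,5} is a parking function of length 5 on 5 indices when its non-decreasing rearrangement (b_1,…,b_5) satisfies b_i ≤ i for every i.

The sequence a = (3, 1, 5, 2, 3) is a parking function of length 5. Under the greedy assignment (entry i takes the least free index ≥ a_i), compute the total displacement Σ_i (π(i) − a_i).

1

Σπ = 15 ({1..5} each once); Σa = 3+1+5+2+3 = 14; disp = 15−14 = 1.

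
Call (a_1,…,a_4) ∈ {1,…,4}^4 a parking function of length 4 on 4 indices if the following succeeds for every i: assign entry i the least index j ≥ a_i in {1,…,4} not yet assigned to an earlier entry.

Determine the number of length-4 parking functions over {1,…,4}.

125

|PF(4,4)| = (5−4)·5^(4−1) = 1×125 = 125 [KW]
Check (2,4,3,1) → sorted (1,2,3,4): b_i ≤ i ∀i, a PF.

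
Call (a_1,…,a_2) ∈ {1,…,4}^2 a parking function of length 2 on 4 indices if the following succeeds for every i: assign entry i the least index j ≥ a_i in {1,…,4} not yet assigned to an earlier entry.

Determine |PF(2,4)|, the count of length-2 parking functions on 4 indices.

|PF| = (5−2)·5^(2−1) = 3 · 5 = 15
Check (4,1) → sorted (1,4): b_i ≤ 2+i ∀i, a PF.

15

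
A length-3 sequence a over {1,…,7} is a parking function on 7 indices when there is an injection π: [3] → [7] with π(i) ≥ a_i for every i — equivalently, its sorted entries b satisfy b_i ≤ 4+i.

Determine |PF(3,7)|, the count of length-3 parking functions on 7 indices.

320

#PF = (7+1−3)·(7+1)^{3−1} = 5×64 = 320 (Konheim–Weiss)
E.g. (6,6,4) → sorted (4,6,6): b_i ≤ 4+i ∀i, a PF.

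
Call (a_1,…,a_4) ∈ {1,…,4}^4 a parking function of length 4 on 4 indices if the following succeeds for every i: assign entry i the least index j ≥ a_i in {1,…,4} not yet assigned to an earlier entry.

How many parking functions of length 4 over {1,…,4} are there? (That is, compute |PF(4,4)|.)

125

#PF = (5−4)·5^(4−1) = 1 · 125 = 125 [KW]
E.g. (4,1,3,2) → sorted (1,2,3,4): b_i ≤ i ∀i, a PF.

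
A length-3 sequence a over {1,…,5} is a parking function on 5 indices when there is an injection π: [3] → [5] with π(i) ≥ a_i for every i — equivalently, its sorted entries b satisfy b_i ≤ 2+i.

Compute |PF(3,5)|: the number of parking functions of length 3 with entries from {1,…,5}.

108

#PF = 3·6^2 = 3×36 = 108 [KW]
E.g. (2,4,1) → sorted (1,2,4): b_i ≤ 2+i ∀i, a PF.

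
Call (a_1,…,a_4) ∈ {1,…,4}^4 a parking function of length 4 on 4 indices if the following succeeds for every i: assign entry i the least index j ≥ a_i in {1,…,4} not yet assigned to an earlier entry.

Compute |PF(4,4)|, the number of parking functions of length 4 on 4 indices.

125

#PF = 1·5^3 = 1×125 = 125
Example (1,1,1,3) → sorted (1,1,1,3): b_i ≤ i ∀i, a PF.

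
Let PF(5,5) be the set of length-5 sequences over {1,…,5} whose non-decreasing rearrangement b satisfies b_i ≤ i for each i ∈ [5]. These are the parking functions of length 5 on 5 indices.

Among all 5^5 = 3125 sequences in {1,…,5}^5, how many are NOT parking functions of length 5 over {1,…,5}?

#PF = (5−5+1)·(5+1)^(5−1) = 1 · 1296 = 1296
One tuple (3,2,2,3,4) → sorted (2,2,3,3,4): b_1=2>1, not a PF.
So 3125 − 1296 = 1829 fail.

1829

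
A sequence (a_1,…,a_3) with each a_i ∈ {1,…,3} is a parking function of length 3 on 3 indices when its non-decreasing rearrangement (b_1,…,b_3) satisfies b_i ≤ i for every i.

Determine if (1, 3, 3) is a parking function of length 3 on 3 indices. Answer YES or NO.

Sorted: b = (1, 3, 3).
  b_1=1 ≤ 1
  b_2=3 > 2
  fails at i=2 ⇒ NO

NO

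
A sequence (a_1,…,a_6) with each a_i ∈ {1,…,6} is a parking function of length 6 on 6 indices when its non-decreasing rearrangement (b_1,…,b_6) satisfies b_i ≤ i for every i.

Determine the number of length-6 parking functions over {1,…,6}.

16807

|PF| = 1·7^5 = 1·16807 = 16807 (Pollak)
E.g. (5,3,3,1,5,1) → sorted (1,1,3,3,5,5): b_i ≤ i ∀i, a PF.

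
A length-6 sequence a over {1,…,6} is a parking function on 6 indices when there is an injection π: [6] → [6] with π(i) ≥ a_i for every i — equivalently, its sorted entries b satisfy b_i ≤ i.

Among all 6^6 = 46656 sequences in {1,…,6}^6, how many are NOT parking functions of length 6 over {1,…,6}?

29849

|PF(6,6)| = (6−6+1)·(6+1)^(6−1) = 1·16807 = 16807
One tuple (4,5,4,6,5,5) → sorted (4,4,5,5,5,6): b_1=4>1, not a PF.
So 46656 − 16807 = 29849 fail.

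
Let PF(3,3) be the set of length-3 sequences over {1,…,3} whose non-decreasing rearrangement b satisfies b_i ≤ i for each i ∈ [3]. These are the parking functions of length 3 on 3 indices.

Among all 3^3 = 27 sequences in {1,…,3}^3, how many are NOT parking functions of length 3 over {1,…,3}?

11

Count = (4−3)·4^(3−1) = 1×16 = 16 (Pollak)
E.g. (3,3,2) → sorted (2,3,3): b_1=2>1, not a PF.
Total 27; non-PF = 27−16 = 11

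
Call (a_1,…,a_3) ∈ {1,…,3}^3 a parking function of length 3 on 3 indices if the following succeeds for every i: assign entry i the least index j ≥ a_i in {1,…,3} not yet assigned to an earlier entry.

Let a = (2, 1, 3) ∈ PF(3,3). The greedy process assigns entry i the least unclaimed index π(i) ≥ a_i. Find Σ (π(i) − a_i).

0

Σπ(i) = 1+…+3 = 6; Σa = 2+1+3 = 6; disp = 6−6 = 0.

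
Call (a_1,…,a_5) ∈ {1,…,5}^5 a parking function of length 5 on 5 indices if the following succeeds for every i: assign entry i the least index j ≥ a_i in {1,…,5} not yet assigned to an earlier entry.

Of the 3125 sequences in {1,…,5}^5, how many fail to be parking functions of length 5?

1829

Count = (5−5+1)·(5+1)^(5−1) = 1 · 1296 = 1296 [KW]
Example (4,2,5,2,2) → sorted (2,2,2,4,5): b_1=2>1, not a PF.
So 3125 − 1296 = 1829 fail.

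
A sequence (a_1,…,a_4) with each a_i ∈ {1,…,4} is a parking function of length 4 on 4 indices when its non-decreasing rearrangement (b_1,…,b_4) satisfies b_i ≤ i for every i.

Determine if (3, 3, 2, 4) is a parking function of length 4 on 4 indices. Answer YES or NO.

NO

Rearranged: b = (2, 3, 3, 4).
  b_1=2 > 1
  fails at i=1 ⇒ NO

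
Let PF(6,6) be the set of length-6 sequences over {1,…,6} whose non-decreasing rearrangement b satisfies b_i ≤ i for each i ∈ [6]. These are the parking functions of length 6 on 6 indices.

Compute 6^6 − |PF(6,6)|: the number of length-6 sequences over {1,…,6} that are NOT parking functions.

|PF| = (7−6)·7^(6−1) = 1×16807 = 16807 (Konheim–Weiss)
Example (5,3,1,6,4,4) → sorted (1,3,4,4,5,6): b_2=3>2, not a PF.
So 46656 − 16807 = 29849 fail.

29849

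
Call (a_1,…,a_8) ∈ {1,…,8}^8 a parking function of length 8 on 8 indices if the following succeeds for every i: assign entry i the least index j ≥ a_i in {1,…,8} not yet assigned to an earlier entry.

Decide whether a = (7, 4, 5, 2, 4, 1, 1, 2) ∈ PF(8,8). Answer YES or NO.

Rearranged: b = (1, 1, 2, 2, 4, 4, 5, 7).
  b_1=1 ≤ 1
  b_2=1 ≤ 2
  b_3=2 ≤ 3
  b_4=2 ≤ 4
  b_5=4 ≤ 5
  b_6=4 ≤ 6
  b_7=5 ≤ 7
  b_8=7 ≤ 8
All bounds hold ⇒ YES

YES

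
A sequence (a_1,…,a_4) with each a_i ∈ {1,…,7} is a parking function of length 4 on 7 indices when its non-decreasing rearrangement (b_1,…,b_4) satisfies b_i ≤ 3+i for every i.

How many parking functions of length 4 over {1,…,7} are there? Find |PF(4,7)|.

Count = (7+1−4)·(7+1)^{4−1} = 4 · 512 = 2048 (Pollak)
Check (5,3,6,7) → sorted (3,5,6,7): b_i ≤ 3+i ∀i, a PF.

2048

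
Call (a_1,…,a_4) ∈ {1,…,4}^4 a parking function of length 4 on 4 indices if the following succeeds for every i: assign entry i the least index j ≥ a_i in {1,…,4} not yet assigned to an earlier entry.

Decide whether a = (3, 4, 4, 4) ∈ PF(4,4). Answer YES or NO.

NO

Sorted: b = (3, 4, 4, 4).
  b_1=3 > 1
  fails at i=1 ⇒ NO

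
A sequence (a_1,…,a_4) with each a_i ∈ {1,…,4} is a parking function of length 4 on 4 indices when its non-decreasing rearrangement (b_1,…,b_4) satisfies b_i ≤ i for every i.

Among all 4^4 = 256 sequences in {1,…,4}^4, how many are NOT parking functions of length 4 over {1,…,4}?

131

Count = (5−4)·5^(4−1) = 1·125 = 125 [KW]
Example (2,2,3,2) → sorted (2,2,2,3): b_1=2>1, not a PF.
So 256 − 125 = 131 fail.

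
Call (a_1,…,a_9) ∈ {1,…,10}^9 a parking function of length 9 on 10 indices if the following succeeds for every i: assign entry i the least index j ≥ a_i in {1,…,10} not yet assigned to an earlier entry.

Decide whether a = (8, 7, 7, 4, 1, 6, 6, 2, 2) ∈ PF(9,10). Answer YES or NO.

Sorted: b = (1, 2, 2, 4, 6, 6, 7, 7, 8).
  b_1=1 ≤ 2
  b_2=2 ≤ 3
  b_3=2 ≤ 4
  b_4=4 ≤ 5
  b_5=6 ≤ 6
  b_6=6 ≤ 7
  b_7=7 ≤ 8
  b_8=7 ≤ 9
  b_9=8 ≤ 10
All bounds hold ⇒ YES

YES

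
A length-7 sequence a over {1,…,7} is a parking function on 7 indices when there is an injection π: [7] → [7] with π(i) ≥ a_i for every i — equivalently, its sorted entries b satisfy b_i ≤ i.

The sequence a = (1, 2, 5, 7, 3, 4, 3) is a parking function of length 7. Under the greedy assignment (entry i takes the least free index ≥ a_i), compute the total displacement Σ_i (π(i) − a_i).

3

Σπ = 7·8/2 = 28 (π permutes [7]); Σa = 1+2+5+7+3+4+3 = 25; disp = 28−25 = 3.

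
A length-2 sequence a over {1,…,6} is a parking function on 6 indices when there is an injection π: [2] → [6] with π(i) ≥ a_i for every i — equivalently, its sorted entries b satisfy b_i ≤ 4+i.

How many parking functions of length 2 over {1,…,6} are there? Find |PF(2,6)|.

35

|PF(2,6)| = 5·7^1 = 5×7 = 35
Example (2,1) → sorted (1,2): b_i ≤ 4+i ∀i, a PF.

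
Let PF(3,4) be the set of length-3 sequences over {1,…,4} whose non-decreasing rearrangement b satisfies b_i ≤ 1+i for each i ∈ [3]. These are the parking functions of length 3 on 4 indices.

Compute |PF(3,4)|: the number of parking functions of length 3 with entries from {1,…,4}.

50

|PF| = (5−3)·5^(3−1) = 2 · 25 = 50 (Konheim–Weiss)
E.g. (2,2,4) → sorted (2,2,4): b_i ≤ 1+i ∀i, a PF.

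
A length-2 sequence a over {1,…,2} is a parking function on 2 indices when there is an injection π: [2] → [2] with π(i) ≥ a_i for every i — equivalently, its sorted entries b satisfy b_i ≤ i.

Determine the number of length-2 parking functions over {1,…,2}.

|PF(2,2)| = (2+1−2)·(2+1)^{2−1} = 1 · 3 = 3 (Pollak)
One tuple (1,1) → sorted (1,1): b_i ≤ i ∀i, a PF.

3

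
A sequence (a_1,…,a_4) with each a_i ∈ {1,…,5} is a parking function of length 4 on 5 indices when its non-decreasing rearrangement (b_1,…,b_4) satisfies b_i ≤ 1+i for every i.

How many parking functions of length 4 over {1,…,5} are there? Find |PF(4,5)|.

|PF(4,5)| = (5−4+1)·(5+1)^(4−1) = 2×216 = 432
Example (4,2,2,3) → sorted (2,2,3,4): b_i ≤ 1+i ∀i, a PF.

432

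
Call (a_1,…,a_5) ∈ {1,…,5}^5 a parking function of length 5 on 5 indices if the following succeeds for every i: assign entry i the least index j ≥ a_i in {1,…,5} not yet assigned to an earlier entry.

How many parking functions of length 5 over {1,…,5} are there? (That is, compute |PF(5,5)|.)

1296

|PF| = (5−5+1)·(5+1)^(5−1) = 1·1296 = 1296
Check (3,4,3,1,1) → sorted (1,1,3,3,4): b_i ≤ i ∀i, a PF.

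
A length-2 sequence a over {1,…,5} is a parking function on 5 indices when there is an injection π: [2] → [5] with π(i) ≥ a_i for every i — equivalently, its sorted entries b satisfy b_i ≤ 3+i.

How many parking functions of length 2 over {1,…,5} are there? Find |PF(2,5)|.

#PF = 4·6^1 = 4·6 = 24 (Konheim–Weiss)
Check (2,3) → sorted (2,3): b_i ≤ 3+i ∀i, a PF.

24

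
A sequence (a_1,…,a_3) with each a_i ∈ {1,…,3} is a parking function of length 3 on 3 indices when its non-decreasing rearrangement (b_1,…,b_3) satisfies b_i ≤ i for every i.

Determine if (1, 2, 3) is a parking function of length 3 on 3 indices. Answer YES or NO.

Order a: b = (1, 2, 3).
  b_1=1 ≤ 1
  b_2=2 ≤ 2
  b_3=3 ≤ 3
All bounds hold ⇒ YES

YES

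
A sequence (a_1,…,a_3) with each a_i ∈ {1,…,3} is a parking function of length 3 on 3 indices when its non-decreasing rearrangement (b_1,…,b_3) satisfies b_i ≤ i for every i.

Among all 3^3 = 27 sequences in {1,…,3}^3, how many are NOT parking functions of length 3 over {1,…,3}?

11

#PF = (3+1−3)·(3+1)^{3−1} = 1×16 = 16 (Konheim–Weiss)
Check (2,2,3) → sorted (2,2,3): b_1=2>1, not a PF.
3^3 − 16 = 27 − 16 = 11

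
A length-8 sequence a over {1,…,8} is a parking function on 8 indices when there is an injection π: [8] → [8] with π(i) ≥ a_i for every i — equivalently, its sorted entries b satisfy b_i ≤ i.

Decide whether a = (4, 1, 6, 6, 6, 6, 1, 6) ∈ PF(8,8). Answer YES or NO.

NO

Sorted: b = (1, 1, 4, 6, 6, 6, 6, 6).
  b_1=1 ≤ 1
  b_2=1 ≤ 2
  b_3=4 > 3
  fails at i=3 ⇒ NO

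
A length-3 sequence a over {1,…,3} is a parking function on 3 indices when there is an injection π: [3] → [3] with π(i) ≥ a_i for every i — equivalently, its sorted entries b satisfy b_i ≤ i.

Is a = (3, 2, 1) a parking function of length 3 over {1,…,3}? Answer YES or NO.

Sorted: b = (1, 2, 3).
  b_1=1 ≤ 1
  b_2=2 ≤ 2
  b_3=3 ≤ 3
All bounds hold ⇒ YES

YES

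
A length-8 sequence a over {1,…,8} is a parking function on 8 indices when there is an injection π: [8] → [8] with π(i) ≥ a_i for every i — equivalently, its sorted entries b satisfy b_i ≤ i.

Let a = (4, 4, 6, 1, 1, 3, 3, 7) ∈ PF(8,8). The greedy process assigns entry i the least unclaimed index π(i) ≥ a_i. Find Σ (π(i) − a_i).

Σπ(i) = 1+…+8 = 36; Σa = 4+4+6+1+1+3+3+7 = 29; disp = 36−29 = 7.

7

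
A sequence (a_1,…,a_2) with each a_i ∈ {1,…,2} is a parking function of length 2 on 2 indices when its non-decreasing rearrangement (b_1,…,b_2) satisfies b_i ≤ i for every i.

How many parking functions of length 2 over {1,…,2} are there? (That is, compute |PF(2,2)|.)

3

#PF = (2+1−2)·(2+1)^{2−1} = 1×3 = 3
Check (1,2) → sorted (1,2): b_i ≤ i ∀i, a PF.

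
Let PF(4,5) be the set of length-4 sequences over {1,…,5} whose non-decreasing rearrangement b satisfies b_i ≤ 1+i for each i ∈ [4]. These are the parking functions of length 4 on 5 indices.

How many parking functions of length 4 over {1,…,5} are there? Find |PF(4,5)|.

Count = (5+1−4)·(5+1)^{4−1} = 2·216 = 432 [KW]
E.g. (3,5,1,1) → sorted (1,1,3,5): b_i ≤ 1+i ∀i, a PF.

432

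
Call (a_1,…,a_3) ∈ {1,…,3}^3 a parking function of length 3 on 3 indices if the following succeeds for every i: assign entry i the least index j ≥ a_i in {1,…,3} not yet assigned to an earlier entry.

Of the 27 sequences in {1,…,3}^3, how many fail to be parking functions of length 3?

11

|PF| = 1·4^2 = 1 · 16 = 16 (Konheim–Weiss)
One tuple (3,3,2) → sorted (2,3,3): b_1=2>1, not a PF.
3^3 − 16 = 27 − 16 = 11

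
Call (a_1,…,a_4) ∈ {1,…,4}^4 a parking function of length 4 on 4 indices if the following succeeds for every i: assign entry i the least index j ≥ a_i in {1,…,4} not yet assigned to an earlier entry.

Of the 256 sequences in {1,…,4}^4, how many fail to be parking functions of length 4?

Count = (4−4+1)·(4+1)^(4−1) = 1 · 125 = 125 (Konheim–Weiss)
Example (4,4,4,2) → sorted (2,4,4,4): b_1=2>1, not a PF.
4^4 − 125 = 256 − 125 = 131

131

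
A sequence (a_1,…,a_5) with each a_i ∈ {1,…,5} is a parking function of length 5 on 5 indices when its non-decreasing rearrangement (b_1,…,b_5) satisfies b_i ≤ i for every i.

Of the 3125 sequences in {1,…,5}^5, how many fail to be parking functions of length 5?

1829

Count = 1·6^4 = 1 · 1296 = 1296 [KW]
Example (3,5,4,4,5) → sorted (3,4,4,5,5): b_1=3>1, not a PF.
So 3125 − 1296 = 1829 fail.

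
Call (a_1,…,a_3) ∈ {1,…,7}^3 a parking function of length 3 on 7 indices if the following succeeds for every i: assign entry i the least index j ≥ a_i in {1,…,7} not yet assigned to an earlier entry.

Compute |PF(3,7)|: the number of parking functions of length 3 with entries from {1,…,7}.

320

Count = (8−3)·8^(3−1) = 5 · 64 = 320
E.g. (2,4,2) → sorted (2,2,4): b_i ≤ 4+i ∀i, a PF.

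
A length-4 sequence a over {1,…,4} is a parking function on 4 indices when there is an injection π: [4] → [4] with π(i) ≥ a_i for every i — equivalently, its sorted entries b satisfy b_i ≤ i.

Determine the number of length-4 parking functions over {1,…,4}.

125

|PF(4,4)| = (4+1−4)·(4+1)^{4−1} = 1 · 125 = 125
Check (1,4,2,1) → sorted (1,1,2,4): b_i ≤ i ∀i, a PF.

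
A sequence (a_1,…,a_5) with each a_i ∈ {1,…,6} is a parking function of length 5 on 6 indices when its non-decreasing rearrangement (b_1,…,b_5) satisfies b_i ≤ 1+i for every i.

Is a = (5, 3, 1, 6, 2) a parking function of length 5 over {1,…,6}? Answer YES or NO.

YES

Rearranged: b = (1, 2, 3, 5, 6).
  b_1=1 ≤ 2
  b_2=2 ≤ 3
  b_3=3 ≤ 4
  b_4=5 ≤ 5
  b_5=6 ≤ 6
All bounds hold ⇒ YES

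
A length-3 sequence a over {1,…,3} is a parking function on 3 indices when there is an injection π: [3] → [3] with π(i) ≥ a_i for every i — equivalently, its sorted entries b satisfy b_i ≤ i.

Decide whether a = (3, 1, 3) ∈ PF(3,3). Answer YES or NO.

Rearranged: b = (1, 3, 3).
  b_1=1 ≤ 1
  b_2=3 > 2
  fails at i=2 ⇒ NO

NO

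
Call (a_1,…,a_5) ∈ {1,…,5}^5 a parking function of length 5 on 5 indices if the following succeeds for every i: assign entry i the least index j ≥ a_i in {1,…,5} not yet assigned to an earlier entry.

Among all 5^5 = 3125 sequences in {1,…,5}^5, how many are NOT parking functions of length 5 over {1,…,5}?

|PF| = (5−5+1)·(5+1)^(5−1) = 1 · 1296 = 1296 (Pollak)
One tuple (3,5,2,4,2) → sorted (2,2,3,4,5): b_1=2>1, not a PF.
5^5 − 1296 = 3125 − 1296 = 1829

1829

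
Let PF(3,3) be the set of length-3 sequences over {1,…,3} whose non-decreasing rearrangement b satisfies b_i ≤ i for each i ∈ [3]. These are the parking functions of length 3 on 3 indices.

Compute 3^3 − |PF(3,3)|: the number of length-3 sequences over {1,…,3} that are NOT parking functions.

|PF(3,3)| = (3−3+1)·(3+1)^(3−1) = 1·16 = 16
Check (3,3,3) → sorted (3,3,3): b_1=3>1, not a PF.
3^3 − 16 = 27 − 16 = 11

11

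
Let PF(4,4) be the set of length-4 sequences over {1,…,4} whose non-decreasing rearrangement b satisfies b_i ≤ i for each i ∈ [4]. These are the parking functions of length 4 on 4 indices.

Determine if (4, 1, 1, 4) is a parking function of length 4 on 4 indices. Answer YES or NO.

Sorted: b = (1, 1, 4, 4).
  b_1=1 ≤ 1
  b_2=1 ≤ 2
  b_3=4 > 3
  fails at i=3 ⇒ NO

NO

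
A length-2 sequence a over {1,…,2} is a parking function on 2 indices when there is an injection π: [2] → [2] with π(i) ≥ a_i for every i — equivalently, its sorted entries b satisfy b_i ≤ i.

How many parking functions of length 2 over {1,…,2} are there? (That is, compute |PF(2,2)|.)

3

Count = (2+1−2)·(2+1)^{2−1} = 1×3 = 3
Example (2,1) → sorted (1,2): b_i ≤ i ∀i, a PF.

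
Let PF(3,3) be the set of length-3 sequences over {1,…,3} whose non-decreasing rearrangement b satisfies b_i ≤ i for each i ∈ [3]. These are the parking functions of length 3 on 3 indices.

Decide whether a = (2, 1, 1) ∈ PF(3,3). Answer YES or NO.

YES

Sorted: b = (1, 1, 2).
  b_1=1 ≤ 1
  b_2=1 ≤ 2
  b_3=2 ≤ 3
All bounds hold ⇒ YES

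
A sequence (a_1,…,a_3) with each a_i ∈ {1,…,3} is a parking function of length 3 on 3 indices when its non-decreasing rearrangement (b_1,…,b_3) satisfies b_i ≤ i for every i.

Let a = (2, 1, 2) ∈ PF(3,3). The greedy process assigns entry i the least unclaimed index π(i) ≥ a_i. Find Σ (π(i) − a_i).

1

Σπ = 3·4/2 = 6 (π permutes [3]); Σa = 2+1+2 = 5; disp = 6−5 = 1.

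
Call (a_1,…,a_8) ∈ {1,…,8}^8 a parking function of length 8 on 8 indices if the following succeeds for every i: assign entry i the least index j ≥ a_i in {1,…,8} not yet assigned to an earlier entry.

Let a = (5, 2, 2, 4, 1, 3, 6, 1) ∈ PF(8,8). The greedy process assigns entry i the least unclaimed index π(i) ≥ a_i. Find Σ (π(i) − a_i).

12

Σπ = 36 ({1..8} each once); Σa = 5+2+2+4+1+3+6+1 = 24; disp = 36−24 = 12.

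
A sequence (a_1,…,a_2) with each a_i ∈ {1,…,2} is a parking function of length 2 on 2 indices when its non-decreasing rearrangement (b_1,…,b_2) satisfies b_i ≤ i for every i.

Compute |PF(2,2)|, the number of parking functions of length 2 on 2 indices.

3

#PF = (2−2+1)·(2+1)^(2−1) = 1×3 = 3 (Pollak)
E.g. (2,1) → sorted (1,2): b_i ≤ i ∀i, a PF.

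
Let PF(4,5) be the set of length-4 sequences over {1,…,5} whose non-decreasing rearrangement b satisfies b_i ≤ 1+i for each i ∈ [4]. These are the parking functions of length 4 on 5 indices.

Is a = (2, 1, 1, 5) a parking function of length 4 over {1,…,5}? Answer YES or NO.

Order a: b = (1, 1, 2, 5).
  b_1=1 ≤ 2
  b_2=1 ≤ 3
  b_3=2 ≤ 4
  b_4=5 ≤ 5
All bounds hold ⇒ YES

YES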